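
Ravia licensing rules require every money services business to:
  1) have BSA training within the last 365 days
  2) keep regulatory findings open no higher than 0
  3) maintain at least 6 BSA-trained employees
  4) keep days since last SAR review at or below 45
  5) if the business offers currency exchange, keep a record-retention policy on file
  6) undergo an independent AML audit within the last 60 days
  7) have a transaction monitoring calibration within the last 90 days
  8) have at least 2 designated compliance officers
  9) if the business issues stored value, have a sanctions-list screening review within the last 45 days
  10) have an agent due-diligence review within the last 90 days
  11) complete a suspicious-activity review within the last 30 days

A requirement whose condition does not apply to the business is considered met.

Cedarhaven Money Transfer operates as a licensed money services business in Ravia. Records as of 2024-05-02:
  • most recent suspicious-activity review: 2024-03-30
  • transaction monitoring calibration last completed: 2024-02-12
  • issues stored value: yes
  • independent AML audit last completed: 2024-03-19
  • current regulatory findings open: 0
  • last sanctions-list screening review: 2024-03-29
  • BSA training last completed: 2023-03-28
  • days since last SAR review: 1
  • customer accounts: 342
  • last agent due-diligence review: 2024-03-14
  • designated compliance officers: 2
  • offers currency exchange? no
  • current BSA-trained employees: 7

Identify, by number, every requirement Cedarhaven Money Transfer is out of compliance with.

1. BSA training 401 days ago vs limit 365 → not met
2. regulatory findings open 0 ≤ 0 → met
3. BSA-trained employees 7 ≥ 6 → met
4. days since last SAR review 1 ≤ 45 → met
5. condition 'offers currency exchange' does not hold → requirement n/a → met
6. independent AML audit 44 days ago vs limit 60 → met
7. transaction monitoring calibration 80 days ago vs limit 90 → met
8. designated compliance officers 2 ≥ 2 → met
9. condition 'issues stored value' holds; sanctions-list screening review 34 days ago vs limit 45 → met
10. agent due-diligence review 49 days ago vs limit 90 → met
11. suspicious-activity review 33 days ago vs limit 30 → not met
Not met: 1, 11

1, 11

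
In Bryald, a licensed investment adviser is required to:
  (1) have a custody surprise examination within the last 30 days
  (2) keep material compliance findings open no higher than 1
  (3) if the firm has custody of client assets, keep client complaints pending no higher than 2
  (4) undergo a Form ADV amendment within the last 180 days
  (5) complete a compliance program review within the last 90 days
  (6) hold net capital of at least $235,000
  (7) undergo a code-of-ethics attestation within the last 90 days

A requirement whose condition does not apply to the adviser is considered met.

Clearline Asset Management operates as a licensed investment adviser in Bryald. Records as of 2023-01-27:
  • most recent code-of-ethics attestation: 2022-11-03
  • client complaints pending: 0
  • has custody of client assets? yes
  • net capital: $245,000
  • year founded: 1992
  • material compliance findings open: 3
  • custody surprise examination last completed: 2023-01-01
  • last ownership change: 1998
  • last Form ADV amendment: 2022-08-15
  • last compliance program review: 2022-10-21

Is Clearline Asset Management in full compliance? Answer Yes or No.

1. custody surprise examination 26 days ago vs limit 30 → met
2. material compliance findings open 3 > 1 → not met
3. condition 'has custody of client assets' holds; client complaints pending 0 ≤ 2 → met
4. Form ADV amendment 165 days ago vs limit 180 → met
5. compliance program review 98 days ago vs limit 90 → not met
6. net capital $245,000 ≥ $235,000 → met
7. code-of-ethics attestation 85 days ago vs limit 90 → met
Not met: 2, 5

No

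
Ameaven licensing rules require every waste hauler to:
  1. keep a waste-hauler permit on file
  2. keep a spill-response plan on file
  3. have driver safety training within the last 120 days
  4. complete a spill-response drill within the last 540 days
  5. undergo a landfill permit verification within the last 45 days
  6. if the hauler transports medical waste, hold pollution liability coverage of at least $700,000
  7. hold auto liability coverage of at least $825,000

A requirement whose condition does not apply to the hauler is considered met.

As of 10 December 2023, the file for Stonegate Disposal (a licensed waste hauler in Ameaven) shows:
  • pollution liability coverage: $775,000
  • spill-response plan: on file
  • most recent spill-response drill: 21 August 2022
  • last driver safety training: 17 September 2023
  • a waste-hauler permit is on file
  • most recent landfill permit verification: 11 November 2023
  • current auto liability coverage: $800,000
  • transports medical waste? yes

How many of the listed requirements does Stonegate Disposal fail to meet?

1. waste-hauler permit present → met
2. spill-response plan present → met
3. driver safety training 84 days ago vs limit 120 → met
4. spill-response drill 476 days ago vs limit 540 → met
5. landfill permit verification 29 days ago vs limit 45 → met
6. condition 'transports medical waste' holds; pollution liability coverage $775,000 ≥ $700,000 → met
7. auto liability coverage $800,000 < $825,000 → not met
Not met: 1 of 7

1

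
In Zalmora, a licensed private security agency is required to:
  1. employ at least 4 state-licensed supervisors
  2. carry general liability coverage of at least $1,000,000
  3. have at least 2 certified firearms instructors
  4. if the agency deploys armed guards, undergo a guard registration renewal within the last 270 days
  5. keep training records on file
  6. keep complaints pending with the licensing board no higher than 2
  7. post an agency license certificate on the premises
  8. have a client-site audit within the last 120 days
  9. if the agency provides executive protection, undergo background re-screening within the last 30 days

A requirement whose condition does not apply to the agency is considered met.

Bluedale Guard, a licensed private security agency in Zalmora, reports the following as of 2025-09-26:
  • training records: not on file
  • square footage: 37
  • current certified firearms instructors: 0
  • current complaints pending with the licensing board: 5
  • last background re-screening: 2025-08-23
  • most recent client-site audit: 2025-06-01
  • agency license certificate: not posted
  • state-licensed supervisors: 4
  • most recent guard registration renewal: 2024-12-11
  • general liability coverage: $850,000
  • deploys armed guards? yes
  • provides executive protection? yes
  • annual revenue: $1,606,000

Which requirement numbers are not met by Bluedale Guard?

2, 3, 4, 5, 6, 7, 9

1. state-licensed supervisors 4 ≥ 4 → met
2. general liability coverage $850,000 < $1,000,000 → not met
3. certified firearms instructors 0 < 2 → not met
4. condition 'deploys armed guards' holds; guard registration renewal 289 days ago vs limit 270 → not met
5. training records absent → not met
6. complaints pending with the licensing board 5 > 2 → not met
7. agency license certificate absent → not met
8. client-site audit 117 days ago vs limit 120 → met
9. condition 'provides executive protection' holds; background re-screening 34 days ago vs limit 30 → not met
Not met: 2, 3, 4, 5, 6, 7, 9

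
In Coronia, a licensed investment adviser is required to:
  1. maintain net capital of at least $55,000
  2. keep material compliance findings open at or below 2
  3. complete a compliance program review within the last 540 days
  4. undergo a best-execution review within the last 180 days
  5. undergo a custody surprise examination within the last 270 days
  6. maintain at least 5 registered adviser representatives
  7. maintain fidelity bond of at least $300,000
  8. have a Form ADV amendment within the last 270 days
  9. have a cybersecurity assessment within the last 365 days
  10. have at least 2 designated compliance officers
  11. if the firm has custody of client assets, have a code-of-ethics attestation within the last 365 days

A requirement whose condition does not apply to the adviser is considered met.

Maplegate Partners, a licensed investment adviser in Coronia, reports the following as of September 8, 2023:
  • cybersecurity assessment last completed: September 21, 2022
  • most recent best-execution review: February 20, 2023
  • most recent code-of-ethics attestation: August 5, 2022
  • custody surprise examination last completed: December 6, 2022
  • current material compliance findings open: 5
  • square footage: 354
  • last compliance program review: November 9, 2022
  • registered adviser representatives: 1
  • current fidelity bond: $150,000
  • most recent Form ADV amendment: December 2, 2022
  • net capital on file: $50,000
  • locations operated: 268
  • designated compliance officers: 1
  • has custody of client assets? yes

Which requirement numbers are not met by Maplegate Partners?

1. net capital $50,000 < $55,000 → not met
2. material compliance findings open 5 > 2 → not met
3. compliance program review 303 days ago vs limit 540 → met
4. best-execution review 200 days ago vs limit 180 → not met
5. custody surprise examination 276 days ago vs limit 270 → not met
6. registered adviser representatives 1 < 5 → not met
7. fidelity bond $150,000 < $300,000 → not met
8. Form ADV amendment 280 days ago vs limit 270 → not met
9. cybersecurity assessment 352 days ago vs limit 365 → met
10. designated compliance officers 1 < 2 → not met
11. condition 'has custody of client assets' holds; code-of-ethics attestation 399 days ago vs limit 365 → not met
Not met: 1, 2, 4, 5, 6, 7, 8, 10, 11

1, 2, 4, 5, 6, 7, 8, 10, 11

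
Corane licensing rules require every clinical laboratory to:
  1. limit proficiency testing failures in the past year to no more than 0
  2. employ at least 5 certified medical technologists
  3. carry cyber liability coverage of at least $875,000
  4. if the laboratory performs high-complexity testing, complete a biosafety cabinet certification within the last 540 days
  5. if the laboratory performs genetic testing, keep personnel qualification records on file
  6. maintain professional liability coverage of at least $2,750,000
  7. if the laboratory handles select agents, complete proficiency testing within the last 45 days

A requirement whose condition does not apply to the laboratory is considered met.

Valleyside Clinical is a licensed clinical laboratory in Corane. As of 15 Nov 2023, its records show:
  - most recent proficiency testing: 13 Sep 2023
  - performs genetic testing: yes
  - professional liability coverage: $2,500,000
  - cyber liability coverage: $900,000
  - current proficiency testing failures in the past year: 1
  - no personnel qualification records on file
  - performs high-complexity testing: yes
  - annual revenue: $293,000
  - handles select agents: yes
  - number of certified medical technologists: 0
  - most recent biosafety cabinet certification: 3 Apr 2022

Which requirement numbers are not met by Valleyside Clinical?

1. proficiency testing failures in the past year 1 > 0 → not met
2. certified medical technologists 0 < 5 → not met
3. cyber liability coverage $900,000 ≥ $875,000 → met
4. condition 'performs high-complexity testing' holds; biosafety cabinet certification 591 days ago vs limit 540 → not met
5. condition 'performs genetic testing' holds; personnel qualification records absent → not met
6. professional liability coverage $2,500,000 < $2,750,000 → not met
7. condition 'handles select agents' holds; proficiency testing 63 days ago vs limit 45 → not met
Not met: 1, 2, 4, 5, 6, 7

1, 2, 4, 5, 6, 7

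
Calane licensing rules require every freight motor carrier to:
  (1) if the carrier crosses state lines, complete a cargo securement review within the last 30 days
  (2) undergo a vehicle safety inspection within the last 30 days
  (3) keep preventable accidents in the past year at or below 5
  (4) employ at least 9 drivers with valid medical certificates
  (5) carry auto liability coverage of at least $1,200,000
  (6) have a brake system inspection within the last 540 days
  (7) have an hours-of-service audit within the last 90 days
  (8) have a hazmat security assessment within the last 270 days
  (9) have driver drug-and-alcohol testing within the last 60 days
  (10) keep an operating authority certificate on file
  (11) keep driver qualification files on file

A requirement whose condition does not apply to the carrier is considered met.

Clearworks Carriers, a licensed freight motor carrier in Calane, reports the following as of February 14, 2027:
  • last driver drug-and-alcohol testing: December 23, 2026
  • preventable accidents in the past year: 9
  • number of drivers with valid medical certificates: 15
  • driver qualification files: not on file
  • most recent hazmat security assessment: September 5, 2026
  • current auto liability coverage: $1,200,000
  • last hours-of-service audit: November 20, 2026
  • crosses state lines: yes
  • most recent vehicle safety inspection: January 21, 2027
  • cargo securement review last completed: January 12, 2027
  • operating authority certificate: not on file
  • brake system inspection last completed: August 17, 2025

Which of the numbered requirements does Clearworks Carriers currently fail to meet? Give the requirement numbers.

1, 3, 6, 10, 11

1. condition 'crosses state lines' holds; cargo securement review 33 days ago vs limit 30 → not met
2. vehicle safety inspection 24 days ago vs limit 30 → met
3. preventable accidents in the past year 9 > 5 → not met
4. drivers with valid medical certificates 15 ≥ 9 → met
5. auto liability coverage $1,200,000 ≥ $1,200,000 → met
6. brake system inspection 546 days ago vs limit 540 → not met
7. hours-of-service audit 86 days ago vs limit 90 → met
8. hazmat security assessment 162 days ago vs limit 270 → met
9. driver drug-and-alcohol testing 53 days ago vs limit 60 → met
10. operating authority certificate absent → not met
11. driver qualification files absent → not met
Not met: 1, 3, 6, 10, 11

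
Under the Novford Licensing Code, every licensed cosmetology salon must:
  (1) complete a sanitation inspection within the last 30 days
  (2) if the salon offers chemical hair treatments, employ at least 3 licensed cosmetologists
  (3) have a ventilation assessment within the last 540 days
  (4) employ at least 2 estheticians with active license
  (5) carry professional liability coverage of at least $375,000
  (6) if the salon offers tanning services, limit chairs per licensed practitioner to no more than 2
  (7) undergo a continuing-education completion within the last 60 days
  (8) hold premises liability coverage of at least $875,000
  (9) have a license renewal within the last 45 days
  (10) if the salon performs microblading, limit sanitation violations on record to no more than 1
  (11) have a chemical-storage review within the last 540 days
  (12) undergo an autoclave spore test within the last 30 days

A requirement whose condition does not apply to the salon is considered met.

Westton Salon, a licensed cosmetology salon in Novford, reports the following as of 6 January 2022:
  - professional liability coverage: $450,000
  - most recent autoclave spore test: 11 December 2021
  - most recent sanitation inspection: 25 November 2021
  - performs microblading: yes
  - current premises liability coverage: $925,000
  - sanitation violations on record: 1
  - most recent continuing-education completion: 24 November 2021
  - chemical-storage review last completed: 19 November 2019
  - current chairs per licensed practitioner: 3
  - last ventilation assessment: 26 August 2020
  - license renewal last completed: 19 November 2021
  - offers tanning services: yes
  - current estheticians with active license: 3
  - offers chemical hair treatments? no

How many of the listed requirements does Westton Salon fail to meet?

1. sanitation inspection 42 days ago vs limit 30 → not met
2. condition 'offers chemical hair treatments' does not hold → requirement n/a → met
3. ventilation assessment 498 days ago vs limit 540 → met
4. estheticians with active license 3 ≥ 2 → met
5. professional liability coverage $450,000 ≥ $375,000 → met
6. condition 'offers tanning services' holds; chairs per licensed practitioner 3 > 2 → not met
7. continuing-education completion 43 days ago vs limit 60 → met
8. premises liability coverage $925,000 ≥ $875,000 → met
9. license renewal 48 days ago vs limit 45 → not met
10. condition 'performs microblading' holds; sanitation violations on record 1 ≤ 1 → met
11. chemical-storage review 779 days ago vs limit 540 → not met
12. autoclave spore test 26 days ago vs limit 30 → met
Not met: 4 of 12

4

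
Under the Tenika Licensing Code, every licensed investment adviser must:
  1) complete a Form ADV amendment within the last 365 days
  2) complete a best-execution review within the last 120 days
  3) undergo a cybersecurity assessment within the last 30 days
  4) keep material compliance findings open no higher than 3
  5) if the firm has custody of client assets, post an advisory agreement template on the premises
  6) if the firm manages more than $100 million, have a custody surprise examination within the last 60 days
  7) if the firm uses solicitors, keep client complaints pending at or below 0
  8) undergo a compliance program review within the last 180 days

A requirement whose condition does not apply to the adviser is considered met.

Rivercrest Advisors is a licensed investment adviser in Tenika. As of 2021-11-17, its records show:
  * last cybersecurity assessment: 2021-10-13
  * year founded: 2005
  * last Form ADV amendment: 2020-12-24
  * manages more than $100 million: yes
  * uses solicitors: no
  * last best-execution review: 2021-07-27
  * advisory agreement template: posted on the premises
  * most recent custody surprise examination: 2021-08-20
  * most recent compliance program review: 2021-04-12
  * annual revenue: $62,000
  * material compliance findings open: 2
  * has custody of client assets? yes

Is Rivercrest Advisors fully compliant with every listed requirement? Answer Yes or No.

1. Form ADV amendment 328 days ago vs limit 365 → met
2. best-execution review 113 days ago vs limit 120 → met
3. cybersecurity assessment 35 days ago vs limit 30 → not met
4. material compliance findings open 2 ≤ 3 → met
5. condition 'has custody of client assets' holds; advisory agreement template present → met
6. condition 'manages more than $100 million' holds; custody surprise examination 89 days ago vs limit 60 → not met
7. condition 'uses solicitors' does not hold → requirement n/a → met
8. compliance program review 219 days ago vs limit 180 → not met
Not met: 3, 6, 8

No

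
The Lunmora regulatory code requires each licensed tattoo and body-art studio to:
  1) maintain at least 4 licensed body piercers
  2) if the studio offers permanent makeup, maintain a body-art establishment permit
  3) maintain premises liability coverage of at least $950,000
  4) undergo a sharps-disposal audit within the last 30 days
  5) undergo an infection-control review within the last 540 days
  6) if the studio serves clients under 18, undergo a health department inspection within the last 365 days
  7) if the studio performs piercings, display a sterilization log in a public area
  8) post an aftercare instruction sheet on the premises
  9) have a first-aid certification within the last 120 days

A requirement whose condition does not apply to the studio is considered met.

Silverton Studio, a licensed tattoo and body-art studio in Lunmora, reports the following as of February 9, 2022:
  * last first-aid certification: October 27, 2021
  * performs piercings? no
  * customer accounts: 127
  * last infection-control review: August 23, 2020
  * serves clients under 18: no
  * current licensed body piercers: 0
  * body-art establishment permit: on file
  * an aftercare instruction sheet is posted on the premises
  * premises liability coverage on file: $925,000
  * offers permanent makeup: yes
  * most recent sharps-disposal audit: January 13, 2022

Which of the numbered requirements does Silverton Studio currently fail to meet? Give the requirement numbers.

1, 3

1. licensed body piercers 0 < 4 → not met
2. condition 'offers permanent makeup' holds; body-art establishment permit present → met
3. premises liability coverage $925,000 < $950,000 → not met
4. sharps-disposal audit 27 days ago vs limit 30 → met
5. infection-control review 535 days ago vs limit 540 → met
6. condition 'serves clients under 18' does not hold → requirement n/a → met
7. condition 'performs piercings' does not hold → requirement n/a → met
8. aftercare instruction sheet present → met
9. first-aid certification 105 days ago vs limit 120 → met
Not met: 1, 3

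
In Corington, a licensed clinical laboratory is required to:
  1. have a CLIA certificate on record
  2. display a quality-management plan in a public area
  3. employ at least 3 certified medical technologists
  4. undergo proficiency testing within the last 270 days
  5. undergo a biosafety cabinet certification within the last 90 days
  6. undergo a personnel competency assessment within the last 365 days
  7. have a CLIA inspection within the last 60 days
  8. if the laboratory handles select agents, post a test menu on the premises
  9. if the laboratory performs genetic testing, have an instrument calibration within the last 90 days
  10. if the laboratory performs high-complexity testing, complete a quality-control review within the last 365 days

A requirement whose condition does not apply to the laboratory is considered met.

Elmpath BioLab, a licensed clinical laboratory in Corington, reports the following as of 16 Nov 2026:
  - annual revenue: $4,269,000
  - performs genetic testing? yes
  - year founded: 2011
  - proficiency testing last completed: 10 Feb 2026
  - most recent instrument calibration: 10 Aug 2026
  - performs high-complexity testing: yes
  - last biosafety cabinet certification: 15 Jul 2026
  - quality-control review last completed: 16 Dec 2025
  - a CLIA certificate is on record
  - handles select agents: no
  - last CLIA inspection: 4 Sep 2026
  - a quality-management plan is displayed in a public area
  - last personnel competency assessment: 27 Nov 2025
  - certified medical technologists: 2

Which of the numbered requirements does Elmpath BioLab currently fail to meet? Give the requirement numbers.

3, 4, 5, 7, 9

1. CLIA certificate present → met
2. quality-management plan present → met
3. certified medical technologists 2 < 3 → not met
4. proficiency testing 279 days ago vs limit 270 → not met
5. biosafety cabinet certification 124 days ago vs limit 90 → not met
6. personnel competency assessment 354 days ago vs limit 365 → met
7. CLIA inspection 73 days ago vs limit 60 → not met
8. condition 'handles select agents' does not hold → requirement n/a → met
9. condition 'performs genetic testing' holds; instrument calibration 98 days ago vs limit 90 → not met
10. condition 'performs high-complexity testing' holds; quality-control review 335 days ago vs limit 365 → met
Not met: 3, 4, 5, 7, 9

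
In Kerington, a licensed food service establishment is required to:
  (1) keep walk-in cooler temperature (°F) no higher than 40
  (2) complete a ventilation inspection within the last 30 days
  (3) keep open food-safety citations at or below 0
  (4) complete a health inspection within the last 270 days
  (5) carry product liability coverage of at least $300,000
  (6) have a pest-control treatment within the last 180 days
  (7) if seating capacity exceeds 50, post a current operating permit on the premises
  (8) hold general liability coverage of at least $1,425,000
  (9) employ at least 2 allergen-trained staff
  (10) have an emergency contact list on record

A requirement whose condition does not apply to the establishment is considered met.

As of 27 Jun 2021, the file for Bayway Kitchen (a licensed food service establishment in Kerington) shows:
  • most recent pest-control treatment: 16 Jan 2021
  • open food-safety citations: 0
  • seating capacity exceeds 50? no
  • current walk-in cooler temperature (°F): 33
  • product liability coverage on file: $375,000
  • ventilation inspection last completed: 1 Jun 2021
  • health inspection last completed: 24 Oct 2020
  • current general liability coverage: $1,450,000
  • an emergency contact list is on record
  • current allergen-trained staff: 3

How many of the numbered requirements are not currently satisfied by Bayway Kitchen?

1. walk-in cooler temperature (°F) 33 ≤ 40 → met
2. ventilation inspection 26 days ago vs limit 30 → met
3. open food-safety citations 0 ≤ 0 → met
4. health inspection 246 days ago vs limit 270 → met
5. product liability coverage $375,000 ≥ $300,000 → met
6. pest-control treatment 162 days ago vs limit 180 → met
7. condition 'seating capacity exceeds 50' does not hold → requirement n/a → met
8. general liability coverage $1,450,000 ≥ $1,425,000 → met
9. allergen-trained staff 3 ≥ 2 → met
10. emergency contact list present → met
Not met: 0 of 10

0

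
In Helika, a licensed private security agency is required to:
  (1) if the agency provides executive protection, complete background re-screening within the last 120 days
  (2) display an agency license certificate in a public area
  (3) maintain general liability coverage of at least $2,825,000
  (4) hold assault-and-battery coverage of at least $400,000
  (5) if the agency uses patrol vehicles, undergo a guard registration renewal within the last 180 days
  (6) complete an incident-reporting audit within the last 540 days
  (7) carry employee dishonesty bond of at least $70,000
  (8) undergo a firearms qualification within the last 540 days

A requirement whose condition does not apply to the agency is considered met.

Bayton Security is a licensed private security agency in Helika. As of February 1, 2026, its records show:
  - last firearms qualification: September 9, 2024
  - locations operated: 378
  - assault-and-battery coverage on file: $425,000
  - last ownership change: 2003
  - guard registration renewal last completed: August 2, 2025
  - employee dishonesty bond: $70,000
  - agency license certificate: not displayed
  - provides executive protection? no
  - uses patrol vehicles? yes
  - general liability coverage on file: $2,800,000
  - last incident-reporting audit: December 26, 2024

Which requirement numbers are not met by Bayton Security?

1. condition 'provides executive protection' does not hold → requirement n/a → met
2. agency license certificate absent → not met
3. general liability coverage $2,800,000 < $2,825,000 → not met
4. assault-and-battery coverage $425,000 ≥ $400,000 → met
5. condition 'uses patrol vehicles' holds; guard registration renewal 183 days ago vs limit 180 → not met
6. incident-reporting audit 402 days ago vs limit 540 → met
7. employee dishonesty bond $70,000 ≥ $70,000 → met
8. firearms qualification 510 days ago vs limit 540 → met
Not met: 2, 3, 5

2, 3, 5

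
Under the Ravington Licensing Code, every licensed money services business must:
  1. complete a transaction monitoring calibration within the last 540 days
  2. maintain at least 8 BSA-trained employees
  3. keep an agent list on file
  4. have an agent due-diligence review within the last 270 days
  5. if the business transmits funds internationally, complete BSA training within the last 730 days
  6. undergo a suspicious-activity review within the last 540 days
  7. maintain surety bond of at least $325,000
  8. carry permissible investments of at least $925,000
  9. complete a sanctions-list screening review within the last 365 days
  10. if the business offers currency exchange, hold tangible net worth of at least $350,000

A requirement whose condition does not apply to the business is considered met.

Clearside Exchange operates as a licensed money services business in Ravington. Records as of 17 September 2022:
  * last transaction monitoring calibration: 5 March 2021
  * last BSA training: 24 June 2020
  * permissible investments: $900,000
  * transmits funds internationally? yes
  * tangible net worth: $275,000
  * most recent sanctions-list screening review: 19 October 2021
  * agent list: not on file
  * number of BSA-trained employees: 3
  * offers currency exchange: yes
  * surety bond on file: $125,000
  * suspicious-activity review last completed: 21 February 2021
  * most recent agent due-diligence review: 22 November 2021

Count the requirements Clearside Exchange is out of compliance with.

1. transaction monitoring calibration 561 days ago vs limit 540 → not met
2. BSA-trained employees 3 < 8 → not met
3. agent list absent → not met
4. agent due-diligence review 299 days ago vs limit 270 → not met
5. condition 'transmits funds internationally' holds; BSA training 815 days ago vs limit 730 → not met
6. suspicious-activity review 573 days ago vs limit 540 → not met
7. surety bond $125,000 < $325,000 → not met
8. permissible investments $900,000 < $925,000 → not met
9. sanctions-list screening review 333 days ago vs limit 365 → met
10. condition 'offers currency exchange' holds; tangible net worth $275,000 < $350,000 → not met
Not met: 9 of 10

9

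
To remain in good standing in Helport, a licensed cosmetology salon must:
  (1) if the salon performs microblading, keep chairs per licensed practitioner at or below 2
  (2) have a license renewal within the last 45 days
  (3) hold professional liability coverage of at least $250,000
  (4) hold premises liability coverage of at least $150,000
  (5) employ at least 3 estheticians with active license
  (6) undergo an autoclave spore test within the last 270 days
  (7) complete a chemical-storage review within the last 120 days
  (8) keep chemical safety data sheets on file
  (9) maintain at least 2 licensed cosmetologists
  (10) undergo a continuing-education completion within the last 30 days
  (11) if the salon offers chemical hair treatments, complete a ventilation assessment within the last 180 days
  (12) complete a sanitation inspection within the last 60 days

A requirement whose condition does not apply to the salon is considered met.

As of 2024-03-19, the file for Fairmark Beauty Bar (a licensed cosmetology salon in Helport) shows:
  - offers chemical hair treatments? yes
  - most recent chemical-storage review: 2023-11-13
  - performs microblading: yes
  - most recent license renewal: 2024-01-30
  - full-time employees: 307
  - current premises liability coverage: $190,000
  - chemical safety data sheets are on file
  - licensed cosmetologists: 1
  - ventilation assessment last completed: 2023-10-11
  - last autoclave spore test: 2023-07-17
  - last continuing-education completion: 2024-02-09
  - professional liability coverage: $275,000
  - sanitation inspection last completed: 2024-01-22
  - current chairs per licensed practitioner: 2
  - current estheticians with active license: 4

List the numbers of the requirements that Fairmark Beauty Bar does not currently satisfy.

1. condition 'performs microblading' holds; chairs per licensed practitioner 2 ≤ 2 → met
2. license renewal 49 days ago vs limit 45 → not met
3. professional liability coverage $275,000 ≥ $250,000 → met
4. premises liability coverage $190,000 ≥ $150,000 → met
5. estheticians with active license 4 ≥ 3 → met
6. autoclave spore test 246 days ago vs limit 270 → met
7. chemical-storage review 127 days ago vs limit 120 → not met
8. chemical safety data sheets present → met
9. licensed cosmetologists 1 < 2 → not met
10. continuing-education completion 39 days ago vs limit 30 → not met
11. condition 'offers chemical hair treatments' holds; ventilation assessment 160 days ago vs limit 180 → met
12. sanitation inspection 57 days ago vs limit 60 → met
Not met: 2, 7, 9, 10

2, 7, 9, 10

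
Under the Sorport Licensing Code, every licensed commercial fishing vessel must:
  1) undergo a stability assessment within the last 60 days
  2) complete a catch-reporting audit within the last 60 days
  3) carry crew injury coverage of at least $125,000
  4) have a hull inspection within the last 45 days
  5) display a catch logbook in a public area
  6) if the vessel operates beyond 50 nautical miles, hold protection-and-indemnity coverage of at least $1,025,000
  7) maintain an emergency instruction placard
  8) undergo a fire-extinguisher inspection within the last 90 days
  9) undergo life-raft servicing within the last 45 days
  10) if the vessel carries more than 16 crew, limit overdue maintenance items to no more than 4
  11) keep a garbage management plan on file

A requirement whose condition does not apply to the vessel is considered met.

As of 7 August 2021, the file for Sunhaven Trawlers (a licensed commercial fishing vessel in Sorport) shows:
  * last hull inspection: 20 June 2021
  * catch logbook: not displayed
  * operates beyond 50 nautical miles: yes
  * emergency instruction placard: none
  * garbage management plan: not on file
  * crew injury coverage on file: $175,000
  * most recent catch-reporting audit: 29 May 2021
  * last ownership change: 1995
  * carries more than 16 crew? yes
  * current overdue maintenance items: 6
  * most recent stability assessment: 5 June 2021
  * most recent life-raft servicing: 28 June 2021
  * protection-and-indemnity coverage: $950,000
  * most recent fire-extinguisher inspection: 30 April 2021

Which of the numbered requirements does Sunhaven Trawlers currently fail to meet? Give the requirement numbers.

1. stability assessment 63 days ago vs limit 60 → not met
2. catch-reporting audit 70 days ago vs limit 60 → not met
3. crew injury coverage $175,000 ≥ $125,000 → met
4. hull inspection 48 days ago vs limit 45 → not met
5. catch logbook absent → not met
6. condition 'operates beyond 50 nautical miles' holds; protection-and-indemnity coverage $950,000 < $1,025,000 → not met
7. emergency instruction placard absent → not met
8. fire-extinguisher inspection 99 days ago vs limit 90 → not met
9. life-raft servicing 40 days ago vs limit 45 → met
10. condition 'carries more than 16 crew' holds; overdue maintenance items 6 > 4 → not met
11. garbage management plan absent → not met
Not met: 1, 2, 4, 5, 6, 7, 8, 10, 11

1, 2, 4, 5, 6, 7, 8, 10, 11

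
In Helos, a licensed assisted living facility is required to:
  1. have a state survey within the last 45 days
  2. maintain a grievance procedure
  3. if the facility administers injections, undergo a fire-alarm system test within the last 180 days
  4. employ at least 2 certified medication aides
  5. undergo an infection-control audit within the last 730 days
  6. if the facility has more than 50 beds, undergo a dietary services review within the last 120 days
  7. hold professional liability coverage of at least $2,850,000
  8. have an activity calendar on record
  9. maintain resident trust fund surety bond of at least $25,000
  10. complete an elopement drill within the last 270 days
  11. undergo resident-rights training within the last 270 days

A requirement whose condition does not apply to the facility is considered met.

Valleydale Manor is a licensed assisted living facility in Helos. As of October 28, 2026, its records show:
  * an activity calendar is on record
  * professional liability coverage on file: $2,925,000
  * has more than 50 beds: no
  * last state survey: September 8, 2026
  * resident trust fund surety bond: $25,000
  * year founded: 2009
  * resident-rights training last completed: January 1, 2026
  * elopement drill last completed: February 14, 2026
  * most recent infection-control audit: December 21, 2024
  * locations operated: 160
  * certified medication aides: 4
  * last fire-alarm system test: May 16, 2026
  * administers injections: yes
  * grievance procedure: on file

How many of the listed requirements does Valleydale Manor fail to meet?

2

1. state survey 50 days ago vs limit 45 → not met
2. grievance procedure present → met
3. condition 'administers injections' holds; fire-alarm system test 165 days ago vs limit 180 → met
4. certified medication aides 4 ≥ 2 → met
5. infection-control audit 676 days ago vs limit 730 → met
6. condition 'has more than 50 beds' does not hold → requirement n/a → met
7. professional liability coverage $2,925,000 ≥ $2,850,000 → met
8. activity calendar present → met
9. resident trust fund surety bond $25,000 ≥ $25,000 → met
10. elopement drill 256 days ago vs limit 270 → met
11. resident-rights training 300 days ago vs limit 270 → not met
Not met: 2 of 11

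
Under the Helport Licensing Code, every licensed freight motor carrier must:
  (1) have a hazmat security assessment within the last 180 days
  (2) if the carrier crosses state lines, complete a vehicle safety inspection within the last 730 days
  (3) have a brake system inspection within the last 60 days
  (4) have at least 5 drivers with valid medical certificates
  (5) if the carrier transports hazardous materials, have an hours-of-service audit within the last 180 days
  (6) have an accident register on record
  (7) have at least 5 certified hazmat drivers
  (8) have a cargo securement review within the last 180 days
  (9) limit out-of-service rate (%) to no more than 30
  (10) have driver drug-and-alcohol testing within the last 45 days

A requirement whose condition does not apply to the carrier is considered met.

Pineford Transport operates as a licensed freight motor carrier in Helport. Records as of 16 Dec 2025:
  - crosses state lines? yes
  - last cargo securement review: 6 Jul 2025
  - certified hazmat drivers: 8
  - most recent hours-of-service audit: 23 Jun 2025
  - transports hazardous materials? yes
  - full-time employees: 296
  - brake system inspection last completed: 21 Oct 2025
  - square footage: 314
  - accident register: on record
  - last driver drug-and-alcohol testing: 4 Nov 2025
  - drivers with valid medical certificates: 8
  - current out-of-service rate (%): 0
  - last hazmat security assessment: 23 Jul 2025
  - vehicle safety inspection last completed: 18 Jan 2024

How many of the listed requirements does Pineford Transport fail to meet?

1. hazmat security assessment 146 days ago vs limit 180 → met
2. condition 'crosses state lines' holds; vehicle safety inspection 698 days ago vs limit 730 → met
3. brake system inspection 56 days ago vs limit 60 → met
4. drivers with valid medical certificates 8 ≥ 5 → met
5. condition 'transports hazardous materials' holds; hours-of-service audit 176 days ago vs limit 180 → met
6. accident register present → met
7. certified hazmat drivers 8 ≥ 5 → met
8. cargo securement review 163 days ago vs limit 180 → met
9. out-of-service rate (%) 0 ≤ 30 → met
10. driver drug-and-alcohol testing 42 days ago vs limit 45 → met
Not met: 0 of 10

0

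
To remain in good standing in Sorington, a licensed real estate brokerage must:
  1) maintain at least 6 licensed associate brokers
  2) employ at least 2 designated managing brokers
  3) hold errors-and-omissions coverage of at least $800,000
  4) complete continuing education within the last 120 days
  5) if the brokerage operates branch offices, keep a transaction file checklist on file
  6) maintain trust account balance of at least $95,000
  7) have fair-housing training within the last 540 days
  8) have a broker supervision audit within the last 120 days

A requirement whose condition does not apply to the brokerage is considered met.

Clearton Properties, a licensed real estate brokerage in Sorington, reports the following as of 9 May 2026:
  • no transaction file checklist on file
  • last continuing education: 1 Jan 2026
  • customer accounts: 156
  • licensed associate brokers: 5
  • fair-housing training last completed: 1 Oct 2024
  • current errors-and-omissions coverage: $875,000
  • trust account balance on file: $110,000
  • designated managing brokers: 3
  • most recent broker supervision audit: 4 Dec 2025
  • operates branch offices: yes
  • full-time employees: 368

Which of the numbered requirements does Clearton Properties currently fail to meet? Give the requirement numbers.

1. licensed associate brokers 5 < 6 → not met
2. designated managing brokers 3 ≥ 2 → met
3. errors-and-omissions coverage $875,000 ≥ $800,000 → met
4. continuing education 128 days ago vs limit 120 → not met
5. condition 'operates branch offices' holds; transaction file checklist absent → not met
6. trust account balance $110,000 ≥ $95,000 → met
7. fair-housing training 585 days ago vs limit 540 → not met
8. broker supervision audit 156 days ago vs limit 120 → not met
Not met: 1, 4, 5, 7, 8

1, 4, 5, 7, 8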